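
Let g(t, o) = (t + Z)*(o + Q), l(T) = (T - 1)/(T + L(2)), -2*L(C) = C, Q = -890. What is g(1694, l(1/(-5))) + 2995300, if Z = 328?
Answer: 1197742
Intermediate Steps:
L(C) = -C/2
l(T) = 1 (l(T) = (T - 1)/(T - ½*2) = (-1 + T)/(T - 1) = (-1 + T)/(-1 + T) = 1)
g(t, o) = (-890 + o)*(328 + t) (g(t, o) = (t + 328)*(o - 890) = (328 + t)*(-890 + o) = (-890 + o)*(328 + t))
g(1694, l(1/(-5))) + 2995300 = (-291920 - 890*1694 + 328*1 + 1*1694) + 2995300 = (-291920 - 1507660 + 328 + 1694) + 2995300 = -1797558 + 2995300 = 1197742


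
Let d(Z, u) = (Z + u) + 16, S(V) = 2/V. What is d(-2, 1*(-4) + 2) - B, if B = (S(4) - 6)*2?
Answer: 23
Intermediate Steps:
d(Z, u) = 16 + Z + u
B = -11 (B = (2/4 - 6)*2 = (2*(¼) - 6)*2 = (½ - 6)*2 = -11/2*2 = -11)
d(-2, 1*(-4) + 2) - B = (16 - 2 + (1*(-4) + 2)) - 1*(-11) = (16 - 2 + (-4 + 2)) + 11 = (16 - 2 - 2) + 11 = 12 + 11 = 23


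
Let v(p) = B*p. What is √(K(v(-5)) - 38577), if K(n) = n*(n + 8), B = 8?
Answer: I*√37297 ≈ 193.12*I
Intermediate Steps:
v(p) = 8*p
K(n) = n*(8 + n)
√(K(v(-5)) - 38577) = √((8*(-5))*(8 + 8*(-5)) - 38577) = √(-40*(8 - 40) - 38577) = √(-40*(-32) - 38577) = √(1280 - 38577) = √(-37297) = I*√37297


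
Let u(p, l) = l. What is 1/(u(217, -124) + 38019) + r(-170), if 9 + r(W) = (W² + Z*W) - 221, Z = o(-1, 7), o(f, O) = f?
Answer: 1092891801/37895 ≈ 28840.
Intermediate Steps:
Z = -1
r(W) = -230 + W² - W (r(W) = -9 + ((W² - W) - 221) = -9 + (-221 + W² - W) = -230 + W² - W)
1/(u(217, -124) + 38019) + r(-170) = 1/(-124 + 38019) + (-230 + (-170)² - 1*(-170)) = 1/37895 + (-230 + 28900 + 170) = 1/37895 + 28840 = 1092891801/37895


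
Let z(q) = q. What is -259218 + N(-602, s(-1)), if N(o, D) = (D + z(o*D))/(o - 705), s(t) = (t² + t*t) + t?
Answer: -338797325/1307 ≈ -2.5922e+5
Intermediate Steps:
s(t) = t + 2*t² (s(t) = (t² + t²) + t = 2*t² + t = t + 2*t²)
N(o, D) = (D + D*o)/(-705 + o) (N(o, D) = (D + o*D)/(o - 705) = (D + D*o)/(-705 + o))
-259218 + N(-602, s(-1)) = -259218 + (-(1 + 2*(-1)))*(1 - 602)/(-705 - 602) = -259218 - (1 - 2)*(-601)/(-1307) = -259218 - 1*(-1)*(-1/1307)*(-601) = -259218 + 1*(-1/1307)*(-601) = -259218 + 601/1307 = -338797325/1307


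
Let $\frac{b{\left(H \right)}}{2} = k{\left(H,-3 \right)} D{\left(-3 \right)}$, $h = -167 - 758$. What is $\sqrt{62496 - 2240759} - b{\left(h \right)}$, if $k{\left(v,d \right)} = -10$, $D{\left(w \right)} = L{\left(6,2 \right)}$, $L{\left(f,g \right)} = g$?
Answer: $40 + i \sqrt{2178263} \approx 40.0 + 1475.9 i$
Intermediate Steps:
$D{\left(w \right)} = 2$
$h = -925$ ($h = -167 - 758 = -925$)
$b{\left(H \right)} = -40$ ($b{\left(H \right)} = 2 \left(\left(-10\right) 2\right) = 2 \left(-20\right) = -40$)
$\sqrt{62496 - 2240759} - b{\left(h \right)} = \sqrt{62496 - 2240759} - -40 = \sqrt{-2178263} + 40 = i \sqrt{2178263} + 40 = 40 + i \sqrt{2178263}$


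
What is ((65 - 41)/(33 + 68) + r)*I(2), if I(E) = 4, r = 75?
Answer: 30396/101 ≈ 300.95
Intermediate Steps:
((65 - 41)/(33 + 68) + r)*I(2) = ((65 - 41)/(33 + 68) + 75)*4 = (24/101 + 75)*4 = (7599/101)*4 = 30396/101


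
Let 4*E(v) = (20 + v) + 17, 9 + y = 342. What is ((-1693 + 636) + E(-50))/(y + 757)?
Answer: -4241/4360 ≈ -0.97271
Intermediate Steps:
y = 333 (y = -9 + 342 = 333)
E(v) = 37/4 + v/4 (E(v) = ((20 + v) + 17)/4 = (37 + v)/4 = 37/4 + v/4)
((-1693 + 636) + E(-50))/(y + 757) = ((-1693 + 636) + (37/4 + (¼)*(-50)))/(333 + 757) = (-1057 + (37/4 - 25/2))/1090 = (-1057 - 13/4)*(1/1090) = -4241/4*1/1090 = -4241/4360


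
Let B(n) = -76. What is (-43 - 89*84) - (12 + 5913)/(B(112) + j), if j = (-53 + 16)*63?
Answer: -18092308/2407 ≈ -7516.5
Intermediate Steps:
j = -2331 (j = -37*63 = -2331)
(-43 - 89*84) - (12 + 5913)/(B(112) + j) = (-43 - 89*84) - (12 + 5913)/(-76 - 2331) = (-43 - 7476) - 5925/(-2407) = -7519 - 5925*(-1)/2407 = -7519 - 1*(-5925/2407) = -7519 + 5925/2407 = -18092308/2407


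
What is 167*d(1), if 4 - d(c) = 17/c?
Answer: -2171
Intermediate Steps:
d(c) = 4 - 17/c
167*d(1) = 167*(4 - 17/1) = 167*(4 - 17*1) = 167*(4 - 17) = 167*(-13) = -2171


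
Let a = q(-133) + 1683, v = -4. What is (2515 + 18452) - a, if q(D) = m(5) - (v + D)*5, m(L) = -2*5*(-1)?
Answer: 18589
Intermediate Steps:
m(L) = 10 (m(L) = -10*(-1) = 10)
q(D) = 30 - 5*D (q(D) = 10 - (-4 + D)*5 = 10 - (-20 + 5*D) = 10 + (20 - 5*D) = 30 - 5*D)
a = 2378 (a = (30 - 5*(-133)) + 1683 = (30 + 665) + 1683 = 695 + 1683 = 2378)
(2515 + 18452) - a = (2515 + 18452) - 1*2378 = 20967 - 2378 = 18589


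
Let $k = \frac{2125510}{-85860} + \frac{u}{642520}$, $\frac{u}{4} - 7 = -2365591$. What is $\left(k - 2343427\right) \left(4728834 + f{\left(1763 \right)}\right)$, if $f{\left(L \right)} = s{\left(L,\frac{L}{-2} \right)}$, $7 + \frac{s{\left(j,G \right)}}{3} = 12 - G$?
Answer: $- \frac{188794578518034738989}{17026780} \approx -1.1088 \cdot 10^{13}$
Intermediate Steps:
$u = -9462336$ ($u = 28 + 4 \left(-2365591\right) = 28 - 9462364 = -9462336$)
$s{\left(j,G \right)} = 15 - 3 G$ ($s{\left(j,G \right)} = -21 + 3 \left(12 - G\right) = -21 - \left(-36 + 3 G\right) = 15 - 3 G$)
$k = - \frac{27226485677}{689584590}$ ($k = \frac{2125510}{-85860} - \frac{9462336}{642520} = 2125510 \left(- \frac{1}{85860}\right) - \frac{1182792}{80315} = - \frac{212551}{8586} - \frac{1182792}{80315} = - \frac{27226485677}{689584590} \approx -39.482$)
$f{\left(L \right)} = 15 + \frac{3 L}{2}$ ($f{\left(L \right)} = 15 - 3 \frac{L}{-2} = 15 - 3 L \left(- \frac{1}{2}\right) = 15 - 3 \left(- \frac{L}{2}\right) = 15 + \frac{3 L}{2}$)
$\left(k - 2343427\right) \left(4728834 + f{\left(1763 \right)}\right) = \left(- \frac{27226485677}{689584590} - 2343427\right) \left(4728834 + \left(15 + \frac{3}{2} \cdot 1763\right)\right) = - \frac{1616018373475607 \left(4728834 + \left(15 + \frac{5289}{2}\right)\right)}{689584590} = - \frac{1616018373475607 \left(4728834 + \frac{5319}{2}\right)}{689584590} = \left(- \frac{1616018373475607}{689584590}\right) \frac{9462987}{2} = - \frac{188794578518034738989}{17026780}$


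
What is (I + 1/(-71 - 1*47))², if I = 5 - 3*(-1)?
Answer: 889249/13924 ≈ 63.865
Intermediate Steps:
I = 8 (I = 5 + 3 = 8)
(I + 1/(-71 - 1*47))² = (8 + 1/(-71 - 1*47))² = (8 + 1/(-71 - 47))² = (8 + 1/(-118))² = (8 - 1/118)² = (943/118)² = 889249/13924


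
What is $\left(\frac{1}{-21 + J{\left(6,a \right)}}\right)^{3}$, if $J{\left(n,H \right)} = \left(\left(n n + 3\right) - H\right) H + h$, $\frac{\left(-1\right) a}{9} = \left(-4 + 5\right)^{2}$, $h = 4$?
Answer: $- \frac{1}{90518849} \approx -1.1047 \cdot 10^{-8}$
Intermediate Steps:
$a = -9$ ($a = - 9 \left(-4 + 5\right)^{2} = - 9 \cdot 1^{2} = \left(-9\right) 1 = -9$)
$J{\left(n,H \right)} = 4 + H \left(3 + n^{2} - H\right)$ ($J{\left(n,H \right)} = \left(\left(n n + 3\right) - H\right) H + 4 = \left(\left(n^{2} + 3\right) - H\right) H + 4 = \left(\left(3 + n^{2}\right) - H\right) H + 4 = \left(3 + n^{2} - H\right) H + 4 = H \left(3 + n^{2} - H\right) + 4 = 4 + H \left(3 + n^{2} - H\right)$)
$\left(\frac{1}{-21 + J{\left(6,a \right)}}\right)^{3} = \left(\frac{1}{-21 + \left(4 - \left(-9\right)^{2} + 3 \left(-9\right) - 9 \cdot 6^{2}\right)}\right)^{3} = \left(\frac{1}{-21 - 428}\right)^{3} = \left(\frac{1}{-449}\right)^{3} = \left(- \frac{1}{449}\right)^{3} = - \frac{1}{90518849}$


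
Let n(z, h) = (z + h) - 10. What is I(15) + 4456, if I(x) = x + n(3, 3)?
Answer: 4467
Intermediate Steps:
n(z, h) = -10 + h + z (n(z, h) = (h + z) - 10 = -10 + h + z)
I(x) = -4 + x (I(x) = x + (-10 + 3 + 3) = x - 4 = -4 + x)
I(15) + 4456 = (-4 + 15) + 4456 = 11 + 4456 = 4467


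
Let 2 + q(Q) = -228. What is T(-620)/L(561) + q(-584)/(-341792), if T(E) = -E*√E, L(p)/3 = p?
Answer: 115/170896 + 1240*I*√155/1683 ≈ 0.00067292 + 9.1728*I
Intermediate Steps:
q(Q) = -230 (q(Q) = -2 - 228 = -230)
L(p) = 3*p
T(E) = -E^(3/2)
T(-620)/L(561) + q(-584)/(-341792) = (-(-620)^(3/2))/((3*561)) - 230/(-341792) = -(-1240)*I*√155/1683 - 230*(-1/341792) = (1240*I*√155)*(1/1683) + 115/170896 = 1240*I*√155/1683 + 115/170896 = 115/170896 + 1240*I*√155/1683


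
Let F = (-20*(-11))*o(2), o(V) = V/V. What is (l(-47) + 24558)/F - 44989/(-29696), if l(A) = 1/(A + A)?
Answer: 8685266677/76764160 ≈ 113.14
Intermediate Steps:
o(V) = 1
l(A) = 1/(2*A)
F = 220 (F = -20*(-11)*1 = 220*1 = 220)
(l(-47) + 24558)/F - 44989/(-29696) = ((½)/(-47) + 24558)/220 - 44989/(-29696) = ((½)*(-1/47) + 24558)*(1/220) - 44989*(-1/29696) = (-1/94 + 24558)*(1/220) + 44989/29696 = (2308451/94)*(1/220) + 44989/29696 = 2308451/20680 + 44989/29696 = 8685266677/76764160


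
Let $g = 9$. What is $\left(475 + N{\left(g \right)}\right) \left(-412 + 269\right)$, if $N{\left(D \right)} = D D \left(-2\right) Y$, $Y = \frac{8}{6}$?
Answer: $-37037$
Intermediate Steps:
$Y = \frac{4}{3}$ ($Y = 8 \cdot \frac{1}{6} = \frac{4}{3} \approx 1.3333$)
$N{\left(D \right)} = - \frac{8 D^{2}}{3}$ ($N{\left(D \right)} = D D \left(-2\right) \frac{4}{3} = D^{2} \left(-2\right) \frac{4}{3} = - 2 D^{2} \cdot \frac{4}{3} = - \frac{8 D^{2}}{3}$)
$\left(475 + N{\left(g \right)}\right) \left(-412 + 269\right) = \left(475 - \frac{8 \cdot 9^{2}}{3}\right) \left(-412 + 269\right) = \left(475 - 216\right) \left(-143\right) = 259 \left(-143\right) = -37037$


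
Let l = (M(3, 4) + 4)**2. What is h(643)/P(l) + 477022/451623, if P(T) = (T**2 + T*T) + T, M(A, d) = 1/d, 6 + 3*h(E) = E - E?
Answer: 13609537946/12921385653 ≈ 1.0533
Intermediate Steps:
h(E) = -2 (h(E) = -2 + (E - E)/3 = -2 + (1/3)*0 = -2 + 0 = -2)
l = 289/16 (l = (1/4 + 4)**2 = (17/4)**2 = 289/16 ≈ 18.063)
P(T) = T + 2*T**2 (P(T) = (T**2 + T**2) + T = 2*T**2 + T = T + 2*T**2)
h(643)/P(l) + 477022/451623 = -2*16/(289*(1 + 2*(289/16))) + 477022/451623 = -2*16/(289*(1 + 289/8)) + 477022*(1/451623) = -2/((289/16)*(297/8)) + 477022/451623 = -2/85833/128 + 477022/451623 = -2*128/85833 + 477022/451623 = -256/85833 + 477022/451623 = 13609537946/12921385653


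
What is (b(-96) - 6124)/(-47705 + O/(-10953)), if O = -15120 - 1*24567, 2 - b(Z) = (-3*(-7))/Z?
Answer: 715219947/5573047232 ≈ 0.12834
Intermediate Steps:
b(Z) = 2 - 21/Z (b(Z) = 2 - (-3*(-7))/Z = 2 - 21/Z)
O = -39687 (O = -15120 - 24567 = -39687)
(b(-96) - 6124)/(-47705 + O/(-10953)) = ((2 - 21/(-96)) - 6124)/(-47705 - 39687/(-10953)) = ((2 - 21*(-1/96)) - 6124)/(-47705 - 39687*(-1/10953)) = ((2 + 7/32) - 6124)/(-47705 + 13229/3651) = (71/32 - 6124)/(-174157726/3651) = -195897/32*(-3651/174157726) = 715219947/5573047232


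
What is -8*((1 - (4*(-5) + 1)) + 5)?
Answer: -200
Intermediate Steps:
-8*((1 - (4*(-5) + 1)) + 5) = -8*((1 - (-20 + 1)) + 5) = -8*((1 - 1*(-19)) + 5) = -8*((1 + 19) + 5) = -8*(20 + 5) = -8*25 = -200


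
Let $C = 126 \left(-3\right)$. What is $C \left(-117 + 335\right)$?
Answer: $-82404$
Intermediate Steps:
$C = -378$
$C \left(-117 + 335\right) = - 378 \left(-117 + 335\right) = \left(-378\right) 218 = -82404$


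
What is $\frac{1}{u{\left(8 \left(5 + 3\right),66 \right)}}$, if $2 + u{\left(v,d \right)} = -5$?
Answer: $- \frac{1}{7} \approx -0.14286$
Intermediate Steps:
$u{\left(v,d \right)} = -7$ ($u{\left(v,d \right)} = -2 - 5 = -7$)
$\frac{1}{u{\left(8 \left(5 + 3\right),66 \right)}} = \frac{1}{-7} = - \frac{1}{7}$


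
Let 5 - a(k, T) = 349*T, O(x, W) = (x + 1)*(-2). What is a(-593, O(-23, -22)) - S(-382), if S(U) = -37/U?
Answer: -5864119/382 ≈ -15351.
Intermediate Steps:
O(x, W) = -2 - 2*x (O(x, W) = (1 + x)*(-2) = -2 - 2*x)
a(k, T) = 5 - 349*T
a(-593, O(-23, -22)) - S(-382) = (5 - 349*(-2 - 2*(-23))) - (-37)/(-382) = (5 - 349*(-2 + 46)) - (-37)*(-1)/382 = (5 - 349*44) - 1*37/382 = (5 - 15356) - 37/382 = -15351 - 37/382 = -5864119/382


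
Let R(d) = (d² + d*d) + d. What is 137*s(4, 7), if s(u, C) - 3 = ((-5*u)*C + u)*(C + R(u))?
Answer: -800765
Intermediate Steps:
R(d) = d + 2*d² (R(d) = (d² + d²) + d = 2*d² + d = d + 2*d²)
s(u, C) = 3 + (C + u*(1 + 2*u))*(u - 5*C*u) (s(u, C) = 3 + ((-5*u)*C + u)*(C + u*(1 + 2*u)) = 3 + (-5*C*u + u)*(C + u*(1 + 2*u)) = 3 + (u - 5*C*u)*(C + u*(1 + 2*u)) = 3 + (C + u*(1 + 2*u))*(u - 5*C*u))
137*s(4, 7) = 137*(3 + 7*4 + 4²*(1 + 2*4) - 5*4*7² - 5*7*4²*(1 + 2*4)) = 137*(3 + 28 + 16*(1 + 8) - 5*4*49 - 5*7*16*(1 + 8)) = 137*(3 + 28 + 16*9 - 980 - 5*7*16*9) = 137*(3 + 28 + 144 - 980 - 5040) = 137*(-5845) = -800765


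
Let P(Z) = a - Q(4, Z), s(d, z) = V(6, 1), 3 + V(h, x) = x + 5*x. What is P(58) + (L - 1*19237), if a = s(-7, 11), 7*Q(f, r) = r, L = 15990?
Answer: -22766/7 ≈ -3252.3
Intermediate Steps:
Q(f, r) = r/7
V(h, x) = -3 + 6*x (V(h, x) = -3 + (x + 5*x) = -3 + 6*x)
s(d, z) = 3 (s(d, z) = -3 + 6*1 = -3 + 6 = 3)
a = 3
P(Z) = 3 - Z/7
P(58) + (L - 1*19237) = (3 - ⅐*58) + (15990 - 1*19237) = (3 - 58/7) + (15990 - 19237) = -37/7 - 3247 = -22766/7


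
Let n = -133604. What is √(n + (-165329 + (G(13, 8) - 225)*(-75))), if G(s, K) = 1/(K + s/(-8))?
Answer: I*√81518162/17 ≈ 531.1*I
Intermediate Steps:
G(s, K) = 1/(K - s/8) (G(s, K) = 1/(K + s*(-⅛)) = 1/(K - s/8))
√(n + (-165329 + (G(13, 8) - 225)*(-75))) = √(-133604 + (-165329 + (8/(-1*13 + 8*8) - 225)*(-75))) = √(-133604 + (-165329 + (8/(-13 + 64) - 225)*(-75))) = √(-133604 + (-165329 + (8/51 - 225)*(-75))) = √(-133604 + (-165329 - 11467/51*(-75))) = √(-133604 + (-165329 + 286675/17)) = √(-133604 - 2523918/17) = √(-4795186/17) = I*√81518162/17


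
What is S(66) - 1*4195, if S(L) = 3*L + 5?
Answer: -3992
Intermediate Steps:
S(L) = 5 + 3*L
S(66) - 1*4195 = (5 + 3*66) - 1*4195 = (5 + 198) - 4195 = 203 - 4195 = -3992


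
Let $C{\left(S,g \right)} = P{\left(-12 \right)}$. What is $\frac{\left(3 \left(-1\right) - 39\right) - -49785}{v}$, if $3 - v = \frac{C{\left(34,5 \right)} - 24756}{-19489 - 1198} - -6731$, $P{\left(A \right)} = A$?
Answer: $- \frac{1029033441}{139206904} \approx -7.3921$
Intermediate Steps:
$C{\left(S,g \right)} = -12$
$v = - \frac{139206904}{20687}$ ($v = 3 - \left(\frac{-12 - 24756}{-19489 - 1198} - -6731\right) = 3 - \left(- \frac{24768}{-20687} + 6731\right) = 3 - \left(\left(-24768\right) \left(- \frac{1}{20687}\right) + 6731\right) = 3 - \left(\frac{24768}{20687} + 6731\right) = 3 - \frac{139268965}{20687} = - \frac{139206904}{20687} \approx -6729.2$)
$\frac{\left(3 \left(-1\right) - 39\right) - -49785}{v} = \frac{\left(3 \left(-1\right) - 39\right) - -49785}{- \frac{139206904}{20687}} = \left(\left(-3 - 39\right) + 49785\right) \left(- \frac{20687}{139206904}\right) = \left(-42 + 49785\right) \left(- \frac{20687}{139206904}\right) = 49743 \left(- \frac{20687}{139206904}\right) = - \frac{1029033441}{139206904}$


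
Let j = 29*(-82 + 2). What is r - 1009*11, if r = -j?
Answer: -8779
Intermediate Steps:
j = -2320 (j = 29*(-80) = -2320)
r = 2320 (r = -1*(-2320) = 2320)
r - 1009*11 = 2320 - 1009*11 = 2320 - 1*11099 = 2320 - 11099 = -8779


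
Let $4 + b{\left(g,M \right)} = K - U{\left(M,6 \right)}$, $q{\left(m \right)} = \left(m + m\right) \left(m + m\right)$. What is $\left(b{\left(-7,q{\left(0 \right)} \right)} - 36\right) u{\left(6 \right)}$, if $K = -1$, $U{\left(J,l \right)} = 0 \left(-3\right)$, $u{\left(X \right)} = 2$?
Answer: $-82$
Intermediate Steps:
$U{\left(J,l \right)} = 0$
$q{\left(m \right)} = 4 m^{2}$ ($q{\left(m \right)} = 2 m 2 m = 4 m^{2}$)
$b{\left(g,M \right)} = -5$ ($b{\left(g,M \right)} = -4 - 1 = -5$)
$\left(b{\left(-7,q{\left(0 \right)} \right)} - 36\right) u{\left(6 \right)} = \left(-5 - 36\right) 2 = \left(-41\right) 2 = -82$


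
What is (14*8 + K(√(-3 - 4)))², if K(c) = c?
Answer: (112 + I*√7)² ≈ 12537.0 + 592.65*I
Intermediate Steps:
(14*8 + K(√(-3 - 4)))² = (14*8 + √(-3 - 4))² = (112 + √(-7))² = (112 + I*√7)²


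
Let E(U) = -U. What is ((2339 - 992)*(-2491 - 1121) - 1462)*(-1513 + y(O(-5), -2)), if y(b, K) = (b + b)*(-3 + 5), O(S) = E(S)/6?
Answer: 22041854954/3 ≈ 7.3473e+9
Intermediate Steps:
O(S) = -S/6
y(b, K) = 4*b (y(b, K) = (2*b)*2 = 4*b)
((2339 - 992)*(-2491 - 1121) - 1462)*(-1513 + y(O(-5), -2)) = ((2339 - 992)*(-2491 - 1121) - 1462)*(-1513 + 4*(-1/6*(-5))) = (1347*(-3612) - 1462)*(-1513 + 4*(5/6)) = (-4865364 - 1462)*(-1513 + 10/3) = -4866826*(-4529/3) = 22041854954/3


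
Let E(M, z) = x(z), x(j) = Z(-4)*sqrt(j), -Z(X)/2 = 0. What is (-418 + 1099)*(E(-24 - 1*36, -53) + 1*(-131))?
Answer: -89211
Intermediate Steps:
Z(X) = 0 (Z(X) = -2*0 = 0)
x(j) = 0 (x(j) = 0*sqrt(j) = 0)
E(M, z) = 0
(-418 + 1099)*(E(-24 - 1*36, -53) + 1*(-131)) = (-418 + 1099)*(0 + 1*(-131)) = 681*(0 - 131) = 681*(-131) = -89211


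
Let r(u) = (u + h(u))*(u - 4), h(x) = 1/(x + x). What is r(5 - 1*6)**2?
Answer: 225/4 ≈ 56.250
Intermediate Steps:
h(x) = 1/(2*x)
r(u) = (-4 + u)*(u + 1/(2*u)) (r(u) = (u + 1/(2*u))*(u - 4) = (u + 1/(2*u))*(-4 + u) = (-4 + u)*(u + 1/(2*u)))
r(5 - 1*6)**2 = (1/2 + (5 - 1*6)**2 - 4*(5 - 1*6) - 2/(5 - 1*6))**2 = (1/2 + (5 - 6)**2 - 4*(5 - 6) - 2/(5 - 6))**2 = (1/2 + (-1)**2 - 4*(-1) - 2/(-1))**2 = (1/2 + 1 + 4 - 2*(-1))**2 = (1/2 + 1 + 4 + 2)**2 = (15/2)**2 = 225/4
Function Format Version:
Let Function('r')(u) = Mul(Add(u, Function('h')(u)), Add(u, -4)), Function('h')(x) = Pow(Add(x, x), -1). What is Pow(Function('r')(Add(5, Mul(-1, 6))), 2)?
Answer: Rational(225, 4) ≈ 56.250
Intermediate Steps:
Function('h')(x) = Mul(Rational(1, 2), Pow(x, -1)) (Function('h')(x) = Pow(Mul(2, x), -1) = Mul(Rational(1, 2), Pow(x, -1)))
Function('r')(u) = Mul(Add(-4, u), Add(u, Mul(Rational(1, 2), Pow(u, -1)))) (Function('r')(u) = Mul(Add(u, Mul(Rational(1, 2), Pow(u, -1))), Add(u, -4)) = Mul(Add(u, Mul(Rational(1, 2), Pow(u, -1))), Add(-4, u)) = Mul(Add(-4, u), Add(u, Mul(Rational(1, 2), Pow(u, -1)))))
Pow(Function('r')(Add(5, Mul(-1, 6))), 2) = Pow(Add(Rational(1, 2), Pow(Add(5, Mul(-1, 6)), 2), Mul(-4, Add(5, Mul(-1, 6))), Mul(-2, Pow(Add(5, Mul(-1, 6)), -1))), 2) = Pow(Add(Rational(1, 2), Pow(Add(5, -6), 2), Mul(-4, Add(5, -6)), Mul(-2, Pow(Add(5, -6), -1))), 2) = Pow(Add(Rational(1, 2), Pow(-1, 2), Mul(-4, -1), Mul(-2, Pow(-1, -1))), 2) = Pow(Add(Rational(1, 2), 1, 4, Mul(-2, -1)), 2) = Pow(Add(Rational(1, 2), 1, 4, 2), 2) = Pow(Rational(15, 2), 2) = Rational(225, 4)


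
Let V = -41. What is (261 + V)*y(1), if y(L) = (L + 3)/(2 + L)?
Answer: 880/3 ≈ 293.33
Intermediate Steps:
y(L) = (3 + L)/(2 + L)
(261 + V)*y(1) = (261 - 41)*((3 + 1)/(2 + 1)) = 220*(4/3) = 880/3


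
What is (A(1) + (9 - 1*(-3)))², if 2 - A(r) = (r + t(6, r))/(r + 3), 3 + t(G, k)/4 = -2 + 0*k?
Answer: 5625/16 ≈ 351.56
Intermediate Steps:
t(G, k) = -20 (t(G, k) = -12 + 4*(-2 + 0*k) = -12 + 4*(-2 + 0) = -12 + 4*(-2) = -12 - 8 = -20)
A(r) = 2 - (-20 + r)/(3 + r) (A(r) = 2 - (r - 20)/(r + 3) = 2 - (-20 + r)/(3 + r))
(A(1) + (9 - 1*(-3)))² = ((26 + 1)/(3 + 1) + (9 - 1*(-3)))² = (27/4 + (9 + 3))² = ((¼)*27 + 12)² = (27/4 + 12)² = (75/4)² = 5625/16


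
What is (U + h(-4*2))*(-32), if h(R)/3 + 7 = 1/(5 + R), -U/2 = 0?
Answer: 704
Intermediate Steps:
U = 0 (U = -2*0 = 0)
h(R) = -21 + 3/(5 + R)
(U + h(-4*2))*(-32) = (0 + 3*(-34 - (-28)*2)/(5 - 4*2))*(-32) = (0 + 3*(-34 - 7*(-8))/(5 - 8))*(-32) = (0 + 3*(-34 + 56)/(-3))*(-32) = (0 + 3*(-⅓)*22)*(-32) = (0 - 22)*(-32) = -22*(-32) = 704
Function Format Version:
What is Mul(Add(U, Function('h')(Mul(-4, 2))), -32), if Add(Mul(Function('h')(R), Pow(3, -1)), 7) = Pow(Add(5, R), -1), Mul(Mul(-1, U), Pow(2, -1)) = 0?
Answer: 704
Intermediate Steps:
U = 0 (U = Mul(-2, 0) = 0)
Function('h')(R) = Add(-21, Mul(3, Pow(Add(5, R), -1)))
Mul(Add(U, Function('h')(Mul(-4, 2))), -32) = Mul(Add(0, Mul(3, Pow(Add(5, Mul(-4, 2)), -1), Add(-34, Mul(-7, Mul(-4, 2))))), -32) = Mul(Add(0, Mul(3, Pow(Add(5, -8), -1), Add(-34, Mul(-7, -8)))), -32) = Mul(Add(0, Mul(3, Pow(-3, -1), Add(-34, 56))), -32) = Mul(Add(0, Mul(3, Rational(-1, 3), 22)), -32) = Mul(Add(0, -22), -32) = Mul(-22, -32) = 704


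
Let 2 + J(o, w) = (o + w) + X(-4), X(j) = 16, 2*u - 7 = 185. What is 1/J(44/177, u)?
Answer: 177/19514 ≈ 0.0090704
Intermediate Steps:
u = 96 (u = 7/2 + (½)*185 = 7/2 + 185/2 = 96)
J(o, w) = 14 + o + w (J(o, w) = -2 + ((o + w) + 16) = -2 + (16 + o + w) = 14 + o + w)
1/J(44/177, u) = 1/(14 + 44/177 + 96) = 1/(19514/177) = 177/19514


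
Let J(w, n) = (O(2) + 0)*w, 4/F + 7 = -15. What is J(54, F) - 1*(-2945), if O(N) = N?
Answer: 3053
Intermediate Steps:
F = -2/11 (F = 4/(-7 - 15) = 4/(-22) = 4*(-1/22) = -2/11 ≈ -0.18182)
J(w, n) = 2*w (J(w, n) = (2 + 0)*w = 2*w)
J(54, F) - 1*(-2945) = 2*54 - 1*(-2945) = 108 + 2945 = 3053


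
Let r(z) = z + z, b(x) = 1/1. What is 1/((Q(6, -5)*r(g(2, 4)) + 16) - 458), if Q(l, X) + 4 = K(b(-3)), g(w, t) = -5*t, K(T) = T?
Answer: -1/322 ≈ -0.0031056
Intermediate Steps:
b(x) = 1
r(z) = 2*z
Q(l, X) = -3 (Q(l, X) = -4 + 1 = -3)
1/((Q(6, -5)*r(g(2, 4)) + 16) - 458) = 1/((-6*(-5*4) + 16) - 458) = 1/((-6*(-20) + 16) - 458) = 1/((-3*(-40) + 16) - 458) = 1/((120 + 16) - 458) = 1/(136 - 458) = 1/(-322) = -1/322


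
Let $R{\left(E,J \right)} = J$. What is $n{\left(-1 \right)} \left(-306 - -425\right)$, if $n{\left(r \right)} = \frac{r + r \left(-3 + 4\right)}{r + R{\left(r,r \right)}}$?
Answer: $119$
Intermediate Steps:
$n{\left(r \right)} = 1$ ($n{\left(r \right)} = \frac{r + r \left(-3 + 4\right)}{r + r} = \frac{r + r 1}{2 r} = \left(r + r\right) \frac{1}{2 r} = 2 r \frac{1}{2 r} = 1$)
$n{\left(-1 \right)} \left(-306 - -425\right) = 1 \left(-306 - -425\right) = 1 \left(-306 + 425\right) = 1 \cdot 119 = 119$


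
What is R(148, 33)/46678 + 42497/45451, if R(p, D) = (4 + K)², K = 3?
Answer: 283700295/303080254 ≈ 0.93606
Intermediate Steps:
R(p, D) = 49 (R(p, D) = (4 + 3)² = 7² = 49)
R(148, 33)/46678 + 42497/45451 = 49/46678 + 42497/45451 = 49*(1/46678) + 42497*(1/45451) = 49/46678 + 6071/6493 = 283700295/303080254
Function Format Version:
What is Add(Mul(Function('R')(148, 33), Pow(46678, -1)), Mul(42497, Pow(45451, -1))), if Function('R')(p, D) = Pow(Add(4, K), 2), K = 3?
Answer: Rational(283700295, 303080254) ≈ 0.93606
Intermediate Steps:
Function('R')(p, D) = 49 (Function('R')(p, D) = Pow(Add(4, 3), 2) = Pow(7, 2) = 49)
Add(Mul(Function('R')(148, 33), Pow(46678, -1)), Mul(42497, Pow(45451, -1))) = Add(Mul(49, Pow(46678, -1)), Mul(42497, Pow(45451, -1))) = Add(Mul(49, Rational(1, 46678)), Mul(42497, Rational(1, 45451))) = Add(Rational(49, 46678), Rational(6071, 6493)) = Rational(283700295, 303080254)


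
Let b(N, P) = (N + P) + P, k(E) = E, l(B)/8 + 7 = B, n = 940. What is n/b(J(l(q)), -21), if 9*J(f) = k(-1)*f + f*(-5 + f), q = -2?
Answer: 470/291 ≈ 1.6151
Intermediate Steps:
l(B) = -56 + 8*B
J(f) = -f/9 + f*(-5 + f)/9 (J(f) = (-f + f*(-5 + f))/9 = -f/9 + f*(-5 + f)/9)
b(N, P) = N + 2*P
n/b(J(l(q)), -21) = 940/((-56 + 8*(-2))*(-6 + (-56 + 8*(-2)))/9 + 2*(-21)) = 940/((-56 - 16)*(-6 + (-56 - 16))/9 - 42) = 940/((1/9)*(-72)*(-6 - 72) - 42) = 940/((1/9)*(-72)*(-78) - 42) = 940/(624 - 42) = 940/582 = 940*(1/582) = 470/291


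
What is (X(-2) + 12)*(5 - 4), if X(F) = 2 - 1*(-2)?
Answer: 16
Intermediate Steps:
X(F) = 4 (X(F) = 2 + 2 = 4)
(X(-2) + 12)*(5 - 4) = (4 + 12)*(5 - 4) = 16*1 = 16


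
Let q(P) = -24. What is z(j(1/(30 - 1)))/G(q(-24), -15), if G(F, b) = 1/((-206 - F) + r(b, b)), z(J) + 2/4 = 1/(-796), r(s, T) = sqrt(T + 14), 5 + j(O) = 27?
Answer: 36309/398 - 399*I/796 ≈ 91.229 - 0.50126*I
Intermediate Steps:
j(O) = 22 (j(O) = -5 + 27 = 22)
r(s, T) = sqrt(14 + T)
z(J) = -399/796 (z(J) = -1/2 + 1/(-796) = -1/2 - 1/796 = -399/796)
G(F, b) = 1/(-206 + sqrt(14 + b) - F) (G(F, b) = 1/((-206 - F) + sqrt(14 + b)) = 1/(-206 + sqrt(14 + b) - F))
z(j(1/(30 - 1)))/G(q(-24), -15) = -(-36309/398 + 399*sqrt(14 - 15)/796) = -(-36309/398 + 399*I/796) = -399*(-182 + I)/796 = 36309/398 - 399*I/796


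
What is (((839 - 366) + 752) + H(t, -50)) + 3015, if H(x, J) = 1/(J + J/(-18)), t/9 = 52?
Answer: 1801991/425 ≈ 4240.0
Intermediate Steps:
t = 468 (t = 9*52 = 468)
H(x, J) = 18/(17*J) (H(x, J) = 1/(J + J*(-1/18)) = 1/(J - J/18) = 1/(17*J/18) = 18/(17*J))
(((839 - 366) + 752) + H(t, -50)) + 3015 = (((839 - 366) + 752) + (18/17)/(-50)) + 3015 = ((473 + 752) + (18/17)*(-1/50)) + 3015 = (1225 - 9/425) + 3015 = 520616/425 + 3015 = 1801991/425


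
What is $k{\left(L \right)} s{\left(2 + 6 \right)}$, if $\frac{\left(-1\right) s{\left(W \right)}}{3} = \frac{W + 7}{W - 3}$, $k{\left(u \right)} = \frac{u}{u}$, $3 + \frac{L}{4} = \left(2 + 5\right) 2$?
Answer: $-9$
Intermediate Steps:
$L = 44$ ($L = -12 + 4 \left(2 + 5\right) 2 = -12 + 4 \cdot 7 \cdot 2 = -12 + 4 \cdot 14 = -12 + 56 = 44$)
$k{\left(u \right)} = 1$
$s{\left(W \right)} = - \frac{3 \left(7 + W\right)}{-3 + W}$ ($s{\left(W \right)} = - 3 \frac{W + 7}{W - 3} = - 3 \frac{7 + W}{-3 + W} = - \frac{3 \left(7 + W\right)}{-3 + W}$)
$k{\left(L \right)} s{\left(2 + 6 \right)} = 1 \frac{3 \left(-7 - \left(2 + 6\right)\right)}{-3 + \left(2 + 6\right)} = 1 \frac{3 \left(-7 - 8\right)}{-3 + 8} = 1 \frac{3 \left(-7 - 8\right)}{5} = 1 \cdot 3 \cdot \frac{1}{5} \left(-15\right) = 1 \left(-9\right) = -9$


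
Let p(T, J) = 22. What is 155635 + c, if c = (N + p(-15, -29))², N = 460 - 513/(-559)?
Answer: 121506522836/312481 ≈ 3.8884e+5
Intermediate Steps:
N = 257653/559 (N = 460 - 513*(-1)/559 = 460 - 1*(-513/559) = 460 + 513/559 = 257653/559 ≈ 460.92)
c = 72873542401/312481 (c = (257653/559 + 22)² = (269951/559)² = 72873542401/312481 ≈ 2.3321e+5)
155635 + c = 155635 + 72873542401/312481 = 121506522836/312481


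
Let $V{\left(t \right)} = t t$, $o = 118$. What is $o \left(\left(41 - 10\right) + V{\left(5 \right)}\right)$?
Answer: $6608$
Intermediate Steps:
$V{\left(t \right)} = t^{2}$
$o \left(\left(41 - 10\right) + V{\left(5 \right)}\right) = 118 \left(\left(41 - 10\right) + 5^{2}\right) = 118 \left(31 + 25\right) = 118 \cdot 56 = 6608$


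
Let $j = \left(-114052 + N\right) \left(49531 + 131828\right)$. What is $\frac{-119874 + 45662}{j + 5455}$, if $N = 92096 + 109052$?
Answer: $- \frac{74212}{15795648919} \approx -4.6983 \cdot 10^{-6}$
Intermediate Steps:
$N = 201148$
$j = 15795643464$ ($j = \left(-114052 + 201148\right) \left(49531 + 131828\right) = 87096 \cdot 181359 = 15795643464$)
$\frac{-119874 + 45662}{j + 5455} = \frac{-119874 + 45662}{15795643464 + 5455} = - \frac{74212}{15795648919}$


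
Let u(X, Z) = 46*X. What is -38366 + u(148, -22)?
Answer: -31558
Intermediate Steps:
-38366 + u(148, -22) = -38366 + 46*148 = -38366 + 6808 = -31558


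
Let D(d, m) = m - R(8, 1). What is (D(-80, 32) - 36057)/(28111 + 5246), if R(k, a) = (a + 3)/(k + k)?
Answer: -144101/133428 ≈ -1.0800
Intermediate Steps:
R(k, a) = (3 + a)/(2*k) (R(k, a) = (3 + a)/((2*k)) = (3 + a)*(1/(2*k)) = (3 + a)/(2*k))
D(d, m) = -¼ + m (D(d, m) = m - (3 + 1)/(2*8) = m - 4/(2*8) = m - 1*¼ = m - ¼ = -¼ + m)
(D(-80, 32) - 36057)/(28111 + 5246) = ((-¼ + 32) - 36057)/(28111 + 5246) = (127/4 - 36057)/33357 = -144101/4*1/33357 = -144101/133428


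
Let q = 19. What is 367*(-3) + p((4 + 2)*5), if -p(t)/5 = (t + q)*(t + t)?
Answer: -15801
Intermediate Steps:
p(t) = -10*t*(19 + t) (p(t) = -5*(t + 19)*(t + t) = -5*(19 + t)*2*t = -10*t*(19 + t))
367*(-3) + p((4 + 2)*5) = 367*(-3) - 10*(4 + 2)*5*(19 + (4 + 2)*5) = -1101 - 10*6*5*(19 + 6*5) = -1101 - 10*30*(19 + 30) = -1101 - 10*30*49 = -1101 - 14700 = -15801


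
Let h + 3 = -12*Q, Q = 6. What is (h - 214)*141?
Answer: -40749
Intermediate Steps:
h = -75 (h = -3 - 12*6 = -3 - 72 = -75)
(h - 214)*141 = (-75 - 214)*141 = -289*141 = -40749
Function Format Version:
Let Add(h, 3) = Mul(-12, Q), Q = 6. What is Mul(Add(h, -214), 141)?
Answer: -40749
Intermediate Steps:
h = -75 (h = Add(-3, Mul(-12, 6)) = Add(-3, -72) = -75)
Mul(Add(h, -214), 141) = Mul(Add(-75, -214), 141) = Mul(-289, 141) = -40749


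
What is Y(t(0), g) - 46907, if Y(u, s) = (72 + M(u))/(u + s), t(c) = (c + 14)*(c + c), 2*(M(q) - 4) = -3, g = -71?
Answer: -6660943/142 ≈ -46908.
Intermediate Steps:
M(q) = 5/2 (M(q) = 4 + (½)*(-3) = 4 - 3/2 = 5/2)
t(c) = 2*c*(14 + c) (t(c) = (14 + c)*(2*c) = 2*c*(14 + c))
Y(u, s) = 149/(2*(s + u)) (Y(u, s) = (72 + 5/2)/(u + s) = 149/(2*(s + u)))
Y(t(0), g) - 46907 = 149/(2*(-71 + 2*0*(14 + 0))) - 46907 = 149/(2*(-71 + 2*0*14)) - 46907 = 149/(2*(-71 + 0)) - 46907 = (149/2)/(-71) - 46907 = (149/2)*(-1/71) - 46907 = -149/142 - 46907 = -6660943/142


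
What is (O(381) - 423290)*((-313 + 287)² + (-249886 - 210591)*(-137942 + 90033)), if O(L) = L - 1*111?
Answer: -9332241372652380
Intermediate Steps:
O(L) = -111 + L (O(L) = L - 111 = -111 + L)
(O(381) - 423290)*((-313 + 287)² + (-249886 - 210591)*(-137942 + 90033)) = ((-111 + 381) - 423290)*((-313 + 287)² + (-249886 - 210591)*(-137942 + 90033)) = (270 - 423290)*((-26)² - 460477*(-47909)) = -423020*(676 + 22060992593) = -423020*22060993269 = -9332241372652380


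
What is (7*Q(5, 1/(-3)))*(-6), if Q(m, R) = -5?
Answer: 210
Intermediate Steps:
(7*Q(5, 1/(-3)))*(-6) = (7*(-5))*(-6) = -35*(-6) = 210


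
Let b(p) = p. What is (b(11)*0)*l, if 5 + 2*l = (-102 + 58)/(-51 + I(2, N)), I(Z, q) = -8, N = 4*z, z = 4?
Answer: 0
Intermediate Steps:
N = 16 (N = 4*4 = 16)
l = -251/118 (l = -5/2 + ((-102 + 58)/(-51 - 8))/2 = -5/2 + (-44/(-59))/2 = -5/2 + (-44*(-1/59))/2 = -5/2 + (½)*(44/59) = -5/2 + 22/59 = -251/118 ≈ -2.1271)
(b(11)*0)*l = (11*0)*(-251/118) = 0*(-251/118) = 0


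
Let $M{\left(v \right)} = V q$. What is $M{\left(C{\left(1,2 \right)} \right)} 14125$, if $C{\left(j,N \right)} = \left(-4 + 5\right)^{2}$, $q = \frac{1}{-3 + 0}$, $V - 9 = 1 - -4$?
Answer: $- \frac{197750}{3} \approx -65917.0$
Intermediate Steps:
$V = 14$ ($V = 9 + \left(1 - -4\right) = 9 + \left(1 + 4\right) = 9 + 5 = 14$)
$q = - \frac{1}{3}$ ($q = \frac{1}{-3} = - \frac{1}{3} \approx -0.33333$)
$C{\left(j,N \right)} = 1$ ($C{\left(j,N \right)} = 1^{2} = 1$)
$M{\left(v \right)} = - \frac{14}{3}$ ($M{\left(v \right)} = 14 \left(- \frac{1}{3}\right) = - \frac{14}{3}$)
$M{\left(C{\left(1,2 \right)} \right)} 14125 = \left(- \frac{14}{3}\right) 14125 = - \frac{197750}{3}$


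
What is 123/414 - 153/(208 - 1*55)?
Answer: -97/138 ≈ -0.70290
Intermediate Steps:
123/414 - 153/(208 - 1*55) = 123*(1/414) - 153/(208 - 55) = 41/138 - 153/153 = 41/138 - 153*1/153 = 41/138 - 1 = -97/138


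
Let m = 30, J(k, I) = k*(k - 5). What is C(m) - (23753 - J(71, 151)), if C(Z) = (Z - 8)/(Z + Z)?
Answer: -571999/30 ≈ -19067.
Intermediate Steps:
J(k, I) = k*(-5 + k)
C(Z) = (-8 + Z)/(2*Z) (C(Z) = (-8 + Z)/((2*Z)) = (-8 + Z)*(1/(2*Z)) = (-8 + Z)/(2*Z))
C(m) - (23753 - J(71, 151)) = (½)*(-8 + 30)/30 - (23753 - 71*(-5 + 71)) = (½)*(1/30)*22 - (23753 - 71*66) = 11/30 - (23753 - 1*4686) = 11/30 - (23753 - 4686) = 11/30 - 1*19067 = 11/30 - 19067 = -571999/30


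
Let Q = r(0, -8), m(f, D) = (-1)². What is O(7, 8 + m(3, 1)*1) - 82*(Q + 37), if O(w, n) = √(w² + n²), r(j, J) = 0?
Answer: -3034 + √130 ≈ -3022.6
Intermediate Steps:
m(f, D) = 1
Q = 0
O(w, n) = √(n² + w²)
O(7, 8 + m(3, 1)*1) - 82*(Q + 37) = √((8 + 1*1)² + 7²) - 82*(0 + 37) = √((8 + 1)² + 49) - 82*37 = √(9² + 49) - 3034 = √(81 + 49) - 3034 = √130 - 3034 = -3034 + √130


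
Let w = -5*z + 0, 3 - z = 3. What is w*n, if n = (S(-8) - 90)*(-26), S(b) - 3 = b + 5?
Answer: 0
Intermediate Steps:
z = 0 (z = 3 - 1*3 = 3 - 3 = 0)
w = 0 (w = -5*0 + 0 = 0 + 0 = 0)
S(b) = 8 + b (S(b) = 3 + (b + 5) = 3 + (5 + b) = 8 + b)
n = 2340 (n = ((8 - 8) - 90)*(-26) = (0 - 90)*(-26) = -90*(-26) = 2340)
w*n = 0*2340 = 0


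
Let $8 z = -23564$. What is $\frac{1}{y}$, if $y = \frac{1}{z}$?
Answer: $- \frac{5891}{2} \approx -2945.5$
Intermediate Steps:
$z = - \frac{5891}{2}$ ($z = \frac{1}{8} \left(-23564\right) = - \frac{5891}{2} \approx -2945.5$)
$y = - \frac{2}{5891}$ ($y = \frac{1}{- \frac{5891}{2}} = - \frac{2}{5891} \approx -0.0003395$)
$\frac{1}{y} = \frac{1}{- \frac{2}{5891}} = - \frac{5891}{2}$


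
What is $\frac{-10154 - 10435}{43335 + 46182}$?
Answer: $- \frac{6863}{29839} \approx -0.23$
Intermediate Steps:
$\frac{-10154 - 10435}{43335 + 46182} = - \frac{20589}{89517} = \left(-20589\right) \frac{1}{89517} = - \frac{6863}{29839}$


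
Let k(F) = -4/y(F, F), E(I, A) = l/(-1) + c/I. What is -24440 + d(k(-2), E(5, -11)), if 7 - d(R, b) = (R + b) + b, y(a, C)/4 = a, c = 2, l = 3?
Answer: -244283/10 ≈ -24428.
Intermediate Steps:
y(a, C) = 4*a
E(I, A) = -3 + 2/I (E(I, A) = 3/(-1) + 2/I = 3*(-1) + 2/I = -3 + 2/I)
k(F) = -1/F (k(F) = -4*1/(4*F) = -1/F)
d(R, b) = 7 - R - 2*b (d(R, b) = 7 - ((R + b) + b) = 7 - (R + 2*b) = 7 + (-R - 2*b) = 7 - R - 2*b)
-24440 + d(k(-2), E(5, -11)) = -24440 + (7 - (-1)/(-2) - 2*(-3 + 2/5)) = -24440 + (7 - (-1)*(-1)/2 - 2*(-3 + 2*(⅕))) = -24440 + (7 - 1*½ - 2*(-3 + ⅖)) = -24440 + (7 - ½ - 2*(-13/5)) = -24440 + (7 - ½ + 26/5) = -24440 + 117/10 = -244283/10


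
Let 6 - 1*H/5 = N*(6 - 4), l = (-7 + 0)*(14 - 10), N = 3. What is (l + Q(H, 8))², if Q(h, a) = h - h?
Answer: 784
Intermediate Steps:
l = -28 (l = -7*4 = -28)
H = 0 (H = 30 - 15*(6 - 4) = 30 - 15*2 = 30 - 5*6 = 30 - 30 = 0)
Q(h, a) = 0
(l + Q(H, 8))² = (-28 + 0)² = (-28)² = 784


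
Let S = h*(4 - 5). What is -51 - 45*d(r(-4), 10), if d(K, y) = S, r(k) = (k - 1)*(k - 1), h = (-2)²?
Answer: 129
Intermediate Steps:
h = 4
S = -4 (S = 4*(4 - 5) = 4*(-1) = -4)
r(k) = (-1 + k)² (r(k) = (-1 + k)*(-1 + k) = (-1 + k)²)
d(K, y) = -4
-51 - 45*d(r(-4), 10) = -51 - 45*(-4) = -51 + 180 = 129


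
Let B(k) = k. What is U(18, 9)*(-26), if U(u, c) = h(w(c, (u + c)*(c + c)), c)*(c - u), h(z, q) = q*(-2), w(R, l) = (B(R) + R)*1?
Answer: -4212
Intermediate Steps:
w(R, l) = 2*R (w(R, l) = (R + R)*1 = (2*R)*1 = 2*R)
h(z, q) = -2*q
U(u, c) = -2*c*(c - u) (U(u, c) = (-2*c)*(c - u) = -2*c*(c - u))
U(18, 9)*(-26) = (2*9*(18 - 1*9))*(-26) = (2*9*(18 - 9))*(-26) = (2*9*9)*(-26) = 162*(-26) = -4212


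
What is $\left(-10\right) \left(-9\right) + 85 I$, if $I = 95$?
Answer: $8165$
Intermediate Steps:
$\left(-10\right) \left(-9\right) + 85 I = \left(-10\right) \left(-9\right) + 85 \cdot 95 = 90 + 8075 = 8165$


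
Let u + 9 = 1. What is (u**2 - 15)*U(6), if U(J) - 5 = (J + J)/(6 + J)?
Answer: 294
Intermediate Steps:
u = -8 (u = -9 + 1 = -8)
U(J) = 5 + 2*J/(6 + J) (U(J) = 5 + (J + J)/(6 + J) = 5 + (2*J)/(6 + J) = 5 + 2*J/(6 + J))
(u**2 - 15)*U(6) = ((-8)**2 - 15)*((30 + 7*6)/(6 + 6)) = (64 - 15)*((30 + 42)/12) = 49*((1/12)*72) = 49*6 = 294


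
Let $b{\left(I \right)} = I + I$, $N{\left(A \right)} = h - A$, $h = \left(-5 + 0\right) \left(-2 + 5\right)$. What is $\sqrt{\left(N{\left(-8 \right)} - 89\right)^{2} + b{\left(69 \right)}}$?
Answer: $\sqrt{9354} \approx 96.716$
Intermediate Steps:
$h = -15$ ($h = \left(-5\right) 3 = -15$)
$N{\left(A \right)} = -15 - A$
$b{\left(I \right)} = 2 I$
$\sqrt{\left(N{\left(-8 \right)} - 89\right)^{2} + b{\left(69 \right)}} = \sqrt{\left(\left(-15 - -8\right) - 89\right)^{2} + 2 \cdot 69} = \sqrt{\left(\left(-15 + 8\right) - 89\right)^{2} + 138} = \sqrt{\left(-7 - 89\right)^{2} + 138} = \sqrt{\left(-96\right)^{2} + 138} = \sqrt{9216 + 138} = \sqrt{9354}$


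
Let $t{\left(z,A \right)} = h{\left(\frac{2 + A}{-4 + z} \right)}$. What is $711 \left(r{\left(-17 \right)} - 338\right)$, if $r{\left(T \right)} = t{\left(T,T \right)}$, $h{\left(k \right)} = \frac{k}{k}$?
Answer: $-239607$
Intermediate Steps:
$h{\left(k \right)} = 1$
$t{\left(z,A \right)} = 1$
$r{\left(T \right)} = 1$
$711 \left(r{\left(-17 \right)} - 338\right) = 711 \left(1 - 338\right) = 711 \left(-337\right) = -239607$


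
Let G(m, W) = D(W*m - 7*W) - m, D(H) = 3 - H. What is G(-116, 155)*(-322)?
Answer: -6177248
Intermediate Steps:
G(m, W) = 3 - m + 7*W - W*m (G(m, W) = (3 - (W*m - 7*W)) - m = (3 - (-7*W + W*m)) - m = (3 + (7*W - W*m)) - m = (3 + 7*W - W*m) - m = 3 - m + 7*W - W*m)
G(-116, 155)*(-322) = (3 - 1*(-116) - 1*155*(-7 - 116))*(-322) = (3 + 116 - 1*155*(-123))*(-322) = (3 + 116 + 19065)*(-322) = 19184*(-322) = -6177248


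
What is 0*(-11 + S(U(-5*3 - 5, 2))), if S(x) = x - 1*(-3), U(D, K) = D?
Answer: 0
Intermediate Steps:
S(x) = 3 + x (S(x) = x + 3 = 3 + x)
0*(-11 + S(U(-5*3 - 5, 2))) = 0*(-11 + (3 + (-5*3 - 5))) = 0*(-11 + (3 + (-15 - 5))) = 0*(-11 + (3 - 20)) = 0*(-11 - 17) = 0*(-28) = 0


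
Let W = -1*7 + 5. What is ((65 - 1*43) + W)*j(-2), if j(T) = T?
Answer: -40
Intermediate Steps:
W = -2 (W = -7 + 5 = -2)
((65 - 1*43) + W)*j(-2) = ((65 - 1*43) - 2)*(-2) = ((65 - 43) - 2)*(-2) = (22 - 2)*(-2) = 20*(-2) = -40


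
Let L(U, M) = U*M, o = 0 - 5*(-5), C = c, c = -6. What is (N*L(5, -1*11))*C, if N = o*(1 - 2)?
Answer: -8250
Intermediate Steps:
C = -6
o = 25 (o = 0 + 25 = 25)
L(U, M) = M*U
N = -25 (N = 25*(1 - 2) = 25*(-1) = -25)
(N*L(5, -1*11))*C = -25*(-1*11)*5*(-6) = -(-275)*5*(-6) = -25*(-55)*(-6) = 1375*(-6) = -8250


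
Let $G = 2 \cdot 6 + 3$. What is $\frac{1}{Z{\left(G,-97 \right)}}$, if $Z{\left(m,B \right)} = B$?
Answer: $- \frac{1}{97} \approx -0.010309$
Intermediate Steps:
$G = 15$ ($G = 12 + 3 = 15$)
$\frac{1}{Z{\left(G,-97 \right)}} = \frac{1}{-97} = - \frac{1}{97}$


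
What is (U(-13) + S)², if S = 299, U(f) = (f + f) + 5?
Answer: 77284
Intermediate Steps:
U(f) = 5 + 2*f (U(f) = 2*f + 5 = 5 + 2*f)
(U(-13) + S)² = ((5 + 2*(-13)) + 299)² = ((5 - 26) + 299)² = (-21 + 299)² = 278² = 77284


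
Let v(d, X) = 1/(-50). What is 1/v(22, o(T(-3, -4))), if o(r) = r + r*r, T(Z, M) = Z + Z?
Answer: -50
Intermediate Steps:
T(Z, M) = 2*Z
o(r) = r + r²
v(d, X) = -1/50
1/v(22, o(T(-3, -4))) = 1/(-1/50) = -50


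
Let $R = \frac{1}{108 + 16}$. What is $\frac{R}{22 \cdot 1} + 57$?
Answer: $\frac{155497}{2728} \approx 57.0$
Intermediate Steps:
$R = \frac{1}{124} \approx 0.0080645$
$\frac{R}{22 \cdot 1} + 57 = \frac{1}{124 \cdot 22 \cdot 1} + 57 = \frac{1}{124 \cdot 22} + 57 = \frac{1}{124} \cdot \frac{1}{22} + 57 = \frac{1}{2728} + 57 = \frac{155497}{2728}$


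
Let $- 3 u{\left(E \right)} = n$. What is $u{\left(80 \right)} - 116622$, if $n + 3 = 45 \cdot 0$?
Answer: $-116621$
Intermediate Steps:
$n = -3$ ($n = -3 + 45 \cdot 0 = -3 + 0 = -3$)
$u{\left(E \right)} = 1$ ($u{\left(E \right)} = \left(- \frac{1}{3}\right) \left(-3\right) = 1$)
$u{\left(80 \right)} - 116622 = 1 - 116622 = -116621$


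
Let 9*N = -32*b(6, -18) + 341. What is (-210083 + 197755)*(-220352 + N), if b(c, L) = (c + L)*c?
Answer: 24415887544/9 ≈ 2.7129e+9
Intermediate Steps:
b(c, L) = c*(L + c) (b(c, L) = (L + c)*c = c*(L + c))
N = 2645/9 (N = (-192*(-18 + 6) + 341)/9 = (-192*(-12) + 341)/9 = (-32*(-72) + 341)/9 = (2304 + 341)/9 = (⅑)*2645 = 2645/9 ≈ 293.89)
(-210083 + 197755)*(-220352 + N) = (-210083 + 197755)*(-220352 + 2645/9) = -12328*(-1980523/9) = 24415887544/9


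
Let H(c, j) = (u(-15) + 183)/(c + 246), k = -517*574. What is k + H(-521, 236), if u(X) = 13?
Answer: -81608646/275 ≈ -2.9676e+5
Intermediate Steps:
k = -296758
H(c, j) = 196/(246 + c) (H(c, j) = (13 + 183)/(c + 246) = 196/(246 + c))
k + H(-521, 236) = -296758 + 196/(246 - 521) = -296758 + 196/(-275) = -296758 + 196*(-1/275) = -296758 - 196/275 = -81608646/275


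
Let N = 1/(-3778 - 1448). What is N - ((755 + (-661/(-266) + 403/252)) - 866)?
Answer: 445875425/4170348 ≈ 106.92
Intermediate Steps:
N = -1/5226 (N = 1/(-5226) = -1/5226 ≈ -0.00019135)
N - ((755 + (-661/(-266) + 403/252)) - 866) = -1/5226 - ((755 + (-661/(-266) + 403/252)) - 866) = -1/5226 - ((755 + (-661*(-1/266) + 403*(1/252))) - 866) = -1/5226 - ((755 + (661/266 + 403/252)) - 866) = -1/5226 - ((755 + 19555/4788) - 866) = -1/5226 - (3634495/4788 - 866) = -1/5226 - 1*(-511913/4788) = -1/5226 + 511913/4788 = 445875425/4170348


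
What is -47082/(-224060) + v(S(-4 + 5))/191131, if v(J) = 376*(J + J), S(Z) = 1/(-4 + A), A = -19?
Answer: 6082487969/28969725670 ≈ 0.20996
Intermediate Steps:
S(Z) = -1/23 (S(Z) = 1/(-4 - 19) = 1/(-23) = -1/23)
v(J) = 752*J (v(J) = 376*(2*J) = 752*J)
-47082/(-224060) + v(S(-4 + 5))/191131 = -47082/(-224060) + (752*(-1/23))/191131 = -47082*(-1/224060) - 752/23*1/191131 = 23541/112030 - 752/4396013 = 6082487969/28969725670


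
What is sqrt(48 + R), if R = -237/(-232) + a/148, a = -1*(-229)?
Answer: sqrt(931542118)/4292 ≈ 7.1112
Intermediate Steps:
a = 229
R = 22051/8584 (R = -237/(-232) + 229/148 = -237*(-1/232) + 229*(1/148) = 237/232 + 229/148 = 22051/8584 ≈ 2.5688)
sqrt(48 + R) = sqrt(48 + 22051/8584) = sqrt(434083/8584) = sqrt(931542118)/4292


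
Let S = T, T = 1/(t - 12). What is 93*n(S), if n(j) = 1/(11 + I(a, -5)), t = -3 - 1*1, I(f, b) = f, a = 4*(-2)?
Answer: 31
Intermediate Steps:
a = -8
t = -4 (t = -3 - 1 = -4)
T = -1/16 (T = 1/(-4 - 12) = 1/(-16) = -1/16 ≈ -0.062500)
S = -1/16 ≈ -0.062500
n(j) = ⅓ (n(j) = 1/(11 - 8) = 1/3 = ⅓)
93*n(S) = 93*(⅓) = 31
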